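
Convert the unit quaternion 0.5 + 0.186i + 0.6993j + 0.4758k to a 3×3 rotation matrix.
[[-0.4308, -0.2157, 0.8763], [0.7359, 0.478, 0.4795], [-0.5223, 0.8515, -0.0472]]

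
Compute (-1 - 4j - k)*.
-1 + 4j + k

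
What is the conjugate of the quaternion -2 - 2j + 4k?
-2 + 2j - 4k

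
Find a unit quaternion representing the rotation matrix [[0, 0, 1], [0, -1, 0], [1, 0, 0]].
0.7071i + 0.7071k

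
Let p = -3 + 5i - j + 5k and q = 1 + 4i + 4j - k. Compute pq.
-14 - 26i + 12j + 32k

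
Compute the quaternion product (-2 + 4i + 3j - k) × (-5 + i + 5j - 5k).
-14 - 32i - 6j + 32k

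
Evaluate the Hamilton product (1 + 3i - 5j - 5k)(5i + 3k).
-10i - 34j + 28k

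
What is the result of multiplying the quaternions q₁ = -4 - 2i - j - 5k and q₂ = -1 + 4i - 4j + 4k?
28 - 38i + 5j + k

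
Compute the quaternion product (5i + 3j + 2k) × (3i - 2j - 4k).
-1 - 8i + 26j - 19k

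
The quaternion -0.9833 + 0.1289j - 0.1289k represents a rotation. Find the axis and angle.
axis = (0, √2/2, -√2/2), θ = 339°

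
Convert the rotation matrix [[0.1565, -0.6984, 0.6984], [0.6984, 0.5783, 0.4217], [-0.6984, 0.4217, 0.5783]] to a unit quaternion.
0.7604 + 0.4592j + 0.4592k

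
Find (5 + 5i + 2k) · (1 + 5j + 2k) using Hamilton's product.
1 - 5i + 15j + 37k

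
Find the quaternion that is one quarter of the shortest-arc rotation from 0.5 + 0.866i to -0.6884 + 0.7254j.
0.642 + 0.7308i - 0.2319j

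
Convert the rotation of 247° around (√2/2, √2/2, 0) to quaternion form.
-0.5519 + 0.5896i + 0.5896j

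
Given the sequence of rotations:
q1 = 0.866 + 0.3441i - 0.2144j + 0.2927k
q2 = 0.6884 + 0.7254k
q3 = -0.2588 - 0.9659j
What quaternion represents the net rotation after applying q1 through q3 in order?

q2 · q1 = 0.3838 + 0.3924i + 0.102j + 0.8297k
q3 · q2 · q1 = -0.0008 - 0.903i - 0.3971j + 0.1643k
-0.0008 - 0.903i - 0.3971j + 0.1643k


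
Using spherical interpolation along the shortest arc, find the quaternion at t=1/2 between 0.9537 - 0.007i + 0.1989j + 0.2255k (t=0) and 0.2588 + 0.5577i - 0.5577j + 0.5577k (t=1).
0.7645 + 0.3472i - 0.2262j + 0.4938k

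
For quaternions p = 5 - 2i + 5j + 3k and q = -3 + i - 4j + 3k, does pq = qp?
No: pq = -2 + 38i - 26j + 9k ≠ -2 - 16i - 44j + 3k = qp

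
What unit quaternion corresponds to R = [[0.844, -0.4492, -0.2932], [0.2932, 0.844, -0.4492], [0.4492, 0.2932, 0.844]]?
0.9397 + 0.1975i - 0.1975j + 0.1975k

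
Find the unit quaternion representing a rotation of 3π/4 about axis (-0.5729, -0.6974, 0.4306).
0.3827 - 0.5293i - 0.6443j + 0.3978k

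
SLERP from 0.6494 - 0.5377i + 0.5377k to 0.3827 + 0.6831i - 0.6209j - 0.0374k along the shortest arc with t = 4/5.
-0.1668 - 0.7816i + 0.571j + 0.1877k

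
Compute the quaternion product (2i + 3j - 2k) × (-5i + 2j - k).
2 + i + 12j + 19k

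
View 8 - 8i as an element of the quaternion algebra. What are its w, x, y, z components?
8 - 8i + 0j + 0k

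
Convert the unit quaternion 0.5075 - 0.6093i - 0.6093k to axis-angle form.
axis = (-√2/2, 0, -√2/2), θ = 119°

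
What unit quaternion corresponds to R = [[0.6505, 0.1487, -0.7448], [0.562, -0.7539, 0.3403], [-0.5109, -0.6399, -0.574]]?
-0.284 + 0.8629i + 0.2059j - 0.3638k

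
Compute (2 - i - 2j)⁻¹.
0.2222 + 0.1111i + 0.2222j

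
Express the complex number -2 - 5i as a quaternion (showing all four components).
-2 - 5i + 0j + 0k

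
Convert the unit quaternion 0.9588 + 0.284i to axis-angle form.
axis = (1, 0, 0), θ = 33°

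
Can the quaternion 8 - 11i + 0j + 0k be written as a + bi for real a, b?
Yes. The quaternion 8 - 11i has j- and k-coefficients y = z = 0, so it lies in the complex subalgebra spanned by 1 and i.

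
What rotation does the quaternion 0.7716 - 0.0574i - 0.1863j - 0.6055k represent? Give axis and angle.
axis = (-0.0902, -0.2929, -0.9519), θ = 79°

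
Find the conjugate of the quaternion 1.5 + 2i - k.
1.5 - 2i + k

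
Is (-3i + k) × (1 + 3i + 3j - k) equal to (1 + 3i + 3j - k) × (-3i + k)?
No: pq = 10 - 6i - 8k ≠ 10 + 10k = qp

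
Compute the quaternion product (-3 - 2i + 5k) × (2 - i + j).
-8 - 6i - 8j + 8k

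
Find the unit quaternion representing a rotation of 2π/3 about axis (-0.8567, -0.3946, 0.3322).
0.5 - 0.7419i - 0.3417j + 0.2877k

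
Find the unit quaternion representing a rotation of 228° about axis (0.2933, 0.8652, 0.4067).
-0.4067 + 0.2679i + 0.7904j + 0.3715k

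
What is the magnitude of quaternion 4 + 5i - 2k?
√45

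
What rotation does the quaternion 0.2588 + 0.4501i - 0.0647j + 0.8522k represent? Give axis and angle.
axis = (0.466, -0.067, 0.8823), θ = 5π/6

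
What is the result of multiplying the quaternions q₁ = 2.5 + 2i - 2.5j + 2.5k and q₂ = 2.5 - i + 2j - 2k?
18.25 + 2.5i + 0.25j + 2.75k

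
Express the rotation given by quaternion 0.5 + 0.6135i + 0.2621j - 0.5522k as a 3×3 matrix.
[[0.2528, 0.8738, -0.4154], [-0.2306, -0.3626, -0.903], [-0.9396, 0.324, 0.1098]]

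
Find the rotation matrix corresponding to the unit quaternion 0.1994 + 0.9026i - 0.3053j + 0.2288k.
[[0.7089, -0.6424, 0.2913], [-0.4599, -0.7341, -0.4997], [0.5348, 0.2203, -0.8158]]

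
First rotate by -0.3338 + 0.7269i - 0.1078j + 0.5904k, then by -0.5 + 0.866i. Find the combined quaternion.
-0.4626 - 0.6525i - 0.4574j - 0.3886k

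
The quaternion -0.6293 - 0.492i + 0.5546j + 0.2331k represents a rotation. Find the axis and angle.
axis = (-0.6331, 0.7136, 0.2999), θ = 258°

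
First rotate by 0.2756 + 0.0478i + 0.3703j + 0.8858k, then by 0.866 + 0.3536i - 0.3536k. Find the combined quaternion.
0.535 + 0.2698i - 0.0094j + 0.8006k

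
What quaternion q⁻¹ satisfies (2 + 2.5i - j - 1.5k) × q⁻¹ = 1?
0.1481 - 0.1852i + 0.0741j + 0.1111k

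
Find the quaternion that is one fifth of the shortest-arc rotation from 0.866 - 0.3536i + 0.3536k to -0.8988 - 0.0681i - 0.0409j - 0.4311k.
0.8861 - 0.2721i + 0.0084j + 0.375k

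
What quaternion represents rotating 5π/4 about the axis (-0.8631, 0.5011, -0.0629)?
-0.3827 - 0.7974i + 0.463j - 0.0581k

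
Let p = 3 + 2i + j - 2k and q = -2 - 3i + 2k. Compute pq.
4 - 11i + 13k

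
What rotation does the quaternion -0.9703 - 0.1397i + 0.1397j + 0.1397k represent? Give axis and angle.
axis = (-√3/3, √3/3, √3/3), θ = 332°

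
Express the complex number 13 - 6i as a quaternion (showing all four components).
13 - 6i + 0j + 0k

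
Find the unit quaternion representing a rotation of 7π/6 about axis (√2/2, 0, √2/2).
-0.2588 + 0.683i + 0.683k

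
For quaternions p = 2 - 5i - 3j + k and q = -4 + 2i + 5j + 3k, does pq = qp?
No: pq = 14 + 10i + 39j - 17k ≠ 14 + 38i + 5j + 21k = qp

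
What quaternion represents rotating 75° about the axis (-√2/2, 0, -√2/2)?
0.7934 - 0.4305i - 0.4305k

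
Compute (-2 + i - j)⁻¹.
-0.3333 - 0.1667i + 0.1667j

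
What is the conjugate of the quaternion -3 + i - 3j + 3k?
-3 - i + 3j - 3k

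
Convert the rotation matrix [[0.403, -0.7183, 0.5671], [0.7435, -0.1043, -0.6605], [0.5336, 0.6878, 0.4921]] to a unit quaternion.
0.6691 + 0.5038i + 0.0125j + 0.5462k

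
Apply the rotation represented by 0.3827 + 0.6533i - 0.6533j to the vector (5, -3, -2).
(4.293, -3.707, 2.414)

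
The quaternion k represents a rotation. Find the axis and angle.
axis = (0, 0, 1), θ = π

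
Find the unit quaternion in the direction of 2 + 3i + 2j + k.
0.4714 + 0.7071i + 0.4714j + 0.2357k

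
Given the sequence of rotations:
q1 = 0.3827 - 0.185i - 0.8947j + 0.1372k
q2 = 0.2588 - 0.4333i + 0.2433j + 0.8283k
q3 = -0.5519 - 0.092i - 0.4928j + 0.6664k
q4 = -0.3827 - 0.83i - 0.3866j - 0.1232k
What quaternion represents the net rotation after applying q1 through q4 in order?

q2 · q1 = 0.1229 + 0.5608i - 0.2322j + 0.7852k
q3 · q2 · q1 = -0.6539 - 0.553i + 0.5135j - 0.0537k
q4 · q3 · q2 · q1 = -0.0168 + 0.8384i + 0.0798j - 0.5389k
-0.0168 + 0.8384i + 0.0798j - 0.5389k


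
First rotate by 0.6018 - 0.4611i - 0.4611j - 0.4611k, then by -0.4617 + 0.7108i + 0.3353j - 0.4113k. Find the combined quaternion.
0.0149 + 0.2964i + 0.9321j - 0.2078k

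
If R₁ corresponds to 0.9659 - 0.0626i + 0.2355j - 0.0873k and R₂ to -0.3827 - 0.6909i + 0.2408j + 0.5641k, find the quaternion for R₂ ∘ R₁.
-0.4204 - 0.7973i + 0.0468j + 0.4306k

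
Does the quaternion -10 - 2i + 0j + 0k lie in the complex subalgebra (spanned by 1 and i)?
Yes. The quaternion -10 - 2i has j- and k-coefficients y = z = 0, so it lies in the complex subalgebra spanned by 1 and i.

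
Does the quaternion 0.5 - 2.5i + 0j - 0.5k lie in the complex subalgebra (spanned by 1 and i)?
No. The quaternion 0.5 - 2.5i - 0.5k has j-coefficient y = 0 and k-coefficient z = -0.5, not both zero, so it does not lie in the complex subalgebra spanned by 1 and i.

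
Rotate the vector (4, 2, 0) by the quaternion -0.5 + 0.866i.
(4, -1, -1.732)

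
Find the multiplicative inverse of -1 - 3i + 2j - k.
-0.0667 + 0.2i - 0.1333j + 0.0667k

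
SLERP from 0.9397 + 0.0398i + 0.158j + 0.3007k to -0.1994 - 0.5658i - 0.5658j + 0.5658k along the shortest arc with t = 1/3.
0.8697 + 0.2966i + 0.3943j - 0.0151k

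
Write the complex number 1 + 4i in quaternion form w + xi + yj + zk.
1 + 4i + 0j + 0k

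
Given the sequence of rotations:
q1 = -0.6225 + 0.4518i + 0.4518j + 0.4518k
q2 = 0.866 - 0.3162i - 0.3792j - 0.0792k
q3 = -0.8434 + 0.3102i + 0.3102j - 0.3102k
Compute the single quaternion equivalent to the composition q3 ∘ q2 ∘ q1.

q2 · q1 = -0.1891 + 0.4526i + 0.7344j + 0.469k
q3 · q2 · q1 = -0.0632 - 0.0671i - 0.9639j - 0.2495k
-0.0632 - 0.0671i - 0.9639j - 0.2495k


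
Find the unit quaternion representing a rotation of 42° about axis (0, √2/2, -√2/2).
0.9336 + 0.2534j - 0.2534k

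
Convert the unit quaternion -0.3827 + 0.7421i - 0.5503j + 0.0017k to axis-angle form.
axis = (0.8032, -0.5956, 0.0018), θ = 5π/4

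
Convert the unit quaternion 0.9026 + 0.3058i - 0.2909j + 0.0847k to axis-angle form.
axis = (0.7104, -0.6758, 0.1968), θ = 51°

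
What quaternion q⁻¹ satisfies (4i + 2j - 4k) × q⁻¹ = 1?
-0.1111i - 0.0556j + 0.1111k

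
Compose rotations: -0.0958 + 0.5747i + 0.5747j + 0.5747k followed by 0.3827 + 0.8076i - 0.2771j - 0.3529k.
-0.1387 + 0.1861i - 0.4205j + 0.8771k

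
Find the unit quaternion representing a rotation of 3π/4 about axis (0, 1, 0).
0.3827 + 0.9239j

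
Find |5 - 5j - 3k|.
√59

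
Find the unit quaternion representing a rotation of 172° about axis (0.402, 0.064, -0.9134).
0.0698 + 0.401i + 0.0638j - 0.9112k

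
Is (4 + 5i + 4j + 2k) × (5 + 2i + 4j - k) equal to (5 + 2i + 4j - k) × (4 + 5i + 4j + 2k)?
No: pq = -4 + 21i + 45j + 18k ≠ -4 + 45i + 27j - 6k = qp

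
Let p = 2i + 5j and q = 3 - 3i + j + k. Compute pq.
1 + 11i + 13j + 17k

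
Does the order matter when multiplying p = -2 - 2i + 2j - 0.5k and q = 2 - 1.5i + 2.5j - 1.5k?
Yes: pq = -12.75 - 2.75i - 3.25j ≠ -12.75 + 0.75i + 1.25j + 4k = qp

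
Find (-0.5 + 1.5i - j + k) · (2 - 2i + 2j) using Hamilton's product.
4 + 2i - 5j + 3k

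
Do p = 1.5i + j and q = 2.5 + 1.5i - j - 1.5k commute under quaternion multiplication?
No: pq = -1.25 + 2.25i + 4.75j - 3k ≠ -1.25 + 5.25i + 0.25j + 3k = qp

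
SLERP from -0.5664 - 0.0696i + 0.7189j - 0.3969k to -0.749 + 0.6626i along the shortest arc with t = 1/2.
-0.7923 + 0.3572i + 0.433j - 0.2391k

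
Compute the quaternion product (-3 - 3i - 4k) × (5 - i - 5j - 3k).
-30 - 32i + 10j + 4k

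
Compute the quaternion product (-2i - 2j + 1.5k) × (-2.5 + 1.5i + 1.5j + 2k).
3 - 1.25i + 11.25j - 3.75k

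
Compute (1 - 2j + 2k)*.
1 + 2j - 2k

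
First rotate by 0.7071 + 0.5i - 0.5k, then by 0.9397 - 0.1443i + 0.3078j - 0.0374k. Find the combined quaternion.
0.7179 + 0.2139i + 0.1268j - 0.6502k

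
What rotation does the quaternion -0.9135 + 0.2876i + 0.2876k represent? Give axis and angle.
axis = (√2/2, 0, √2/2), θ = 312°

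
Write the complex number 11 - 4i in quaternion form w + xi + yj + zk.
11 - 4i + 0j + 0k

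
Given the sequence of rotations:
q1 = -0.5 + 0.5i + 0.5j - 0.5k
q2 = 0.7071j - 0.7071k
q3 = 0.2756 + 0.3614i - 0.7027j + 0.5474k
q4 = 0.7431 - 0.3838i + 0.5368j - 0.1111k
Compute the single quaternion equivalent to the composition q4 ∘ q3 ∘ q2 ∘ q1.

q2 · q1 = -0.7071 - 0.7071j
q3 · q2 · q1 = -0.6918 + 0.1315i + 0.302j - 0.6426k
q4 · q3 · q2 · q1 = -0.6971 + 0.0518i - 0.4082j - 0.5872k
-0.6971 + 0.0518i - 0.4082j - 0.5872k


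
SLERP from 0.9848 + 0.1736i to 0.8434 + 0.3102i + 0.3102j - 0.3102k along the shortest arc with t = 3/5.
0.9263 + 0.2627i + 0.1909j - 0.1909k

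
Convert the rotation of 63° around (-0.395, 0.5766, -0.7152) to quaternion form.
0.8526 - 0.2064i + 0.3013j - 0.3737k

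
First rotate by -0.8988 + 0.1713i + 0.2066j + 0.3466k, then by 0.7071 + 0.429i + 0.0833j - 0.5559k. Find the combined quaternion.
-0.5336 - 0.1207i - 0.1727j + 0.8191k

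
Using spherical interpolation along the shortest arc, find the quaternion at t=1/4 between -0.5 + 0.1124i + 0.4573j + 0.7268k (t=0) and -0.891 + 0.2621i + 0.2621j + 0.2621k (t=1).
-0.6268 + 0.1575i + 0.4249j + 0.6339k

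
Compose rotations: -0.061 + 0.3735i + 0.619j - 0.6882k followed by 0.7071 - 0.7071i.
0.221 + 0.3072i - 0.0489j - 0.9243k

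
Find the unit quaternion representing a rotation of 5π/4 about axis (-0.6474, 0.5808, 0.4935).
-0.3827 - 0.5981i + 0.5366j + 0.4559k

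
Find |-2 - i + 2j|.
3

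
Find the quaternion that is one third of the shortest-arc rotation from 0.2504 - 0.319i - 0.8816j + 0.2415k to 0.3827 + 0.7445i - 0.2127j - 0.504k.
0.0274 - 0.6255i - 0.6404j + 0.4449k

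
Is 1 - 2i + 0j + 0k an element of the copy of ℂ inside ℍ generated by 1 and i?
Yes. The quaternion 1 - 2i has j- and k-coefficients y = z = 0, so it lies in the complex subalgebra spanned by 1 and i.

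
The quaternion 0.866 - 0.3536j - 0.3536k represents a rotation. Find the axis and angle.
axis = (0, -√2/2, -√2/2), θ = π/3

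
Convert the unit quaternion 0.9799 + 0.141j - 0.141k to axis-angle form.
axis = (0, √2/2, -√2/2), θ = 23°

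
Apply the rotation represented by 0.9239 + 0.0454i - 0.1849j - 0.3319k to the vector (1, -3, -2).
(-0.335, -3.034, -2.163)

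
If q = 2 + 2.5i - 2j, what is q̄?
2 - 2.5i + 2j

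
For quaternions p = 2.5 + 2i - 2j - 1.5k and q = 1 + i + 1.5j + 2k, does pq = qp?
No: pq = 6.5 + 2.75i - 3.75j + 8.5k ≠ 6.5 + 6.25i + 7.25j - 1.5k = qp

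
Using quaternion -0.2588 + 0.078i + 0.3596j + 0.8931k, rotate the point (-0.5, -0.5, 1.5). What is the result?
(0.098, 1.531, 0.63)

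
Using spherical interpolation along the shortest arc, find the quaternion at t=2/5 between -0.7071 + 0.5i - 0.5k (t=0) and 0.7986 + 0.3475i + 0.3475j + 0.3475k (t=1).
-0.8376 + 0.1738i - 0.1594j - 0.4927k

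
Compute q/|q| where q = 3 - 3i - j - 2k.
0.6255 - 0.6255i - 0.2085j - 0.417k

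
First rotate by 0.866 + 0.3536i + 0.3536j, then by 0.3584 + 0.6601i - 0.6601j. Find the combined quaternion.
0.3104 + 0.6984i - 0.4449j + 0.4668k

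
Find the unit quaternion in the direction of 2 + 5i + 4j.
0.2981 + 0.7454i + 0.5963j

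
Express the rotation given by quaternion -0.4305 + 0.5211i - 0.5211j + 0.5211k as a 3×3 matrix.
[[-0.0862, -0.0944, 0.9918], [-0.9918, -0.0862, -0.0944], [0.0944, -0.9918, -0.0862]]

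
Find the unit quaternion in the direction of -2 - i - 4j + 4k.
-0.3288 - 0.1644i - 0.6576j + 0.6576k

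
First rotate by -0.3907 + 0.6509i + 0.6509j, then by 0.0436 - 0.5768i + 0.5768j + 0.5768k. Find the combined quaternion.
-0.017 - 0.1217i + 0.1785j - 0.9762k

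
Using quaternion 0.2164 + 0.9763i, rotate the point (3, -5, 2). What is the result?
(3, 3.687, -3.925)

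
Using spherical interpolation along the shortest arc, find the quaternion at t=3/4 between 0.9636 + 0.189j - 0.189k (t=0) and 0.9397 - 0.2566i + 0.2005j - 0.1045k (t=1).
0.9523 - 0.1935i + 0.199j - 0.1266k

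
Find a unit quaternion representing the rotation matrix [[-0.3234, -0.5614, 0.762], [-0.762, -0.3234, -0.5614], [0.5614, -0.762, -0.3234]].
-0.0872 + 0.5752i - 0.5752j + 0.5752k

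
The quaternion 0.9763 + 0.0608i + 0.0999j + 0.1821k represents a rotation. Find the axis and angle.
axis = (0.2809, 0.4616, 0.8414), θ = 25°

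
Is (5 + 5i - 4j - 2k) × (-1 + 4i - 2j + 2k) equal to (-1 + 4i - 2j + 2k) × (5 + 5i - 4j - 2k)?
No: pq = -29 + 3i - 24j + 18k ≠ -29 + 27i + 12j + 6k = qp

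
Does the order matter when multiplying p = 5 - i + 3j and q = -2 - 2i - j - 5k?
Yes: pq = -9 - 23i - 16j - 18k ≠ -9 + 7i - 6j - 32k = qp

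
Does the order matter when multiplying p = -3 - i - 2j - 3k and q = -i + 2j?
Yes: pq = 3 + 9i - 3j - 4k ≠ 3 - 3i - 9j + 4k = qp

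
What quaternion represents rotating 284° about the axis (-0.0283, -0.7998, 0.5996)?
-0.788 - 0.0174i - 0.4924j + 0.3692k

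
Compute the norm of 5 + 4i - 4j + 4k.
√73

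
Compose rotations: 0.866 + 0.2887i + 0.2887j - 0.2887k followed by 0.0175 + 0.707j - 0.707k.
-0.3931 + 0.0051i + 0.4132j - 0.8214k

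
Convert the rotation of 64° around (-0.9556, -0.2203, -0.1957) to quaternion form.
0.848 - 0.5064i - 0.1167j - 0.1037k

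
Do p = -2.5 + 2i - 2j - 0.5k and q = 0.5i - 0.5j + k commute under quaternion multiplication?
No: pq = -1.5 - 3.5i - j - 2.5k ≠ -1.5 + i + 3.5j - 2.5k = qp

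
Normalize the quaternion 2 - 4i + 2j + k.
0.4 - 0.8i + 0.4j + 0.2k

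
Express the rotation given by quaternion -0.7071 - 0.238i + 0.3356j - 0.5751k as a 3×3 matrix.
[[0.1133, -0.9731, -0.2009], [0.6536, 0.2252, -0.7226], [0.7484, -0.0494, 0.6615]]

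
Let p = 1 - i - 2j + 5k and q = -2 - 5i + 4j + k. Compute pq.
-4 - 25i - 16j - 23k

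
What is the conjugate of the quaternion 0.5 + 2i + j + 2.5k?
0.5 - 2i - j - 2.5k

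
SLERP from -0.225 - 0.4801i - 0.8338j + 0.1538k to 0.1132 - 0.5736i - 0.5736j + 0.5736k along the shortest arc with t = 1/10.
-0.1929 - 0.4985i - 0.8208j + 0.2012k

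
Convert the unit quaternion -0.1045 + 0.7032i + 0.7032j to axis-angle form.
axis = (√2/2, √2/2, 0), θ = 192°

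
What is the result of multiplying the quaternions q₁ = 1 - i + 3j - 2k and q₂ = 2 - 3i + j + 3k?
2 + 6i + 16j + 7k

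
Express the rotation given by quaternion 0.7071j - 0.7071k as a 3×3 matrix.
[[-1, 0, 0], [0, 0, -1], [0, -1, 0]]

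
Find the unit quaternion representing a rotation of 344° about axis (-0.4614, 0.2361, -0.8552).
-0.9903 - 0.0642i + 0.0329j - 0.119k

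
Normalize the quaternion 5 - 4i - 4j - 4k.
0.5852 - 0.4682i - 0.4682j - 0.4682k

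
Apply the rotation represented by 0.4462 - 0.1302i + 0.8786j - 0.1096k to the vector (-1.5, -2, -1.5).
(-0.105, -1.28, 2.618)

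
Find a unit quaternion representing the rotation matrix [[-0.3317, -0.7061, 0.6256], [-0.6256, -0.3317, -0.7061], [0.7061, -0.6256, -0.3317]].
0.0349 + 0.577i - 0.577j + 0.577k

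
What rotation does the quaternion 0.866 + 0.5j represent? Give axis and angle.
axis = (0, 1, 0), θ = π/3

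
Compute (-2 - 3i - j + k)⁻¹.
-0.1333 + 0.2i + 0.0667j - 0.0667k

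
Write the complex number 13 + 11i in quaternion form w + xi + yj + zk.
13 + 11i + 0j + 0k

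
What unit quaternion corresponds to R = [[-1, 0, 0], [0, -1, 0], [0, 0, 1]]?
k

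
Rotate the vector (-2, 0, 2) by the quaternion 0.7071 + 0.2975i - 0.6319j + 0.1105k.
(-2.01, -0.681, -1.87)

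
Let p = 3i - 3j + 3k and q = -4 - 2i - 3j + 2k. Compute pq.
-9 - 9i - 27k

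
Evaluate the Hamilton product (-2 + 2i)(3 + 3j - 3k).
-6 + 6i + 12k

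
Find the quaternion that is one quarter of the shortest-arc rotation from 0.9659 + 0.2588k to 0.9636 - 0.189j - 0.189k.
0.9877 - 0.0491j + 0.1485k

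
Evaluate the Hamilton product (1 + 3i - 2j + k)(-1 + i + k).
-5 - 4i + 2k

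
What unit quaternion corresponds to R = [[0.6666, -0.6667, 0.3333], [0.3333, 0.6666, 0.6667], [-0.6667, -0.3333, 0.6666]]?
0.866 - 0.2887i + 0.2887j + 0.2887k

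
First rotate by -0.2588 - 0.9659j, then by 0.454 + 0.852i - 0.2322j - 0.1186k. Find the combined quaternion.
-0.3418 - 0.3351i - 0.3784j - 0.7923k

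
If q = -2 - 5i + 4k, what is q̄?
-2 + 5i - 4k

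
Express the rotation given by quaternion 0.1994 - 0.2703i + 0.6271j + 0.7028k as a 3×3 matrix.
[[-0.7744, -0.6193, -0.1298], [-0.0587, -0.134, 0.9892], [-0.63, 0.7737, 0.0674]]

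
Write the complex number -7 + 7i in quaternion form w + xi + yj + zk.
-7 + 7i + 0j + 0k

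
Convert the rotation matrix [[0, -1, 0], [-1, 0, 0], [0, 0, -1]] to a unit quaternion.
-0.7071i + 0.7071j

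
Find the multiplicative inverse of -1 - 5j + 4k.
-0.0238 + 0.119j - 0.0952k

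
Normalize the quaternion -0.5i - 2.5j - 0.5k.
-0.1925i - 0.9623j - 0.1925k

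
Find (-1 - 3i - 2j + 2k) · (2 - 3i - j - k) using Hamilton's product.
-11 + i - 12j + 2k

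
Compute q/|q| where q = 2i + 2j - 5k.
0.3482i + 0.3482j - 0.8704k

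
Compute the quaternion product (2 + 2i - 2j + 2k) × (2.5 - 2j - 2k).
5 + 13i - 5j - 3k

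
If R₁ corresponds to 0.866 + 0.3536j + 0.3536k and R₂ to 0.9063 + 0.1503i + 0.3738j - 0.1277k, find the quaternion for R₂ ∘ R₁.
0.6978 + 0.3075i + 0.591j + 0.263k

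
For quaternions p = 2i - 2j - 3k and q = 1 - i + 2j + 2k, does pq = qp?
No: pq = 12 + 4i - 3j - k ≠ 12 - j - 5k = qp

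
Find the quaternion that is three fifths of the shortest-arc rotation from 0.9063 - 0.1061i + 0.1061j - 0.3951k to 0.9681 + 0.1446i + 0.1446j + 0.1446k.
0.9868 + 0.0456i + 0.1351j - 0.0763k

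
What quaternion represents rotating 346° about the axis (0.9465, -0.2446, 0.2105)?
-0.9925 + 0.1153i - 0.0298j + 0.0257k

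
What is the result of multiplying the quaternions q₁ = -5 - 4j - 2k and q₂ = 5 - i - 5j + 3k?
-39 - 17i + 7j - 29k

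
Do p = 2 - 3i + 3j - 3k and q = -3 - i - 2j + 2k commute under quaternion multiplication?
No: pq = 3 + 7i - 4j + 22k ≠ 3 + 7i - 22j + 4k = qp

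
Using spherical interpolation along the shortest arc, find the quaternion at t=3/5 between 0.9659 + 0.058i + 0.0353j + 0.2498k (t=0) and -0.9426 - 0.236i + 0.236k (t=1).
0.9844 + 0.17i + 0.0147j - 0.042k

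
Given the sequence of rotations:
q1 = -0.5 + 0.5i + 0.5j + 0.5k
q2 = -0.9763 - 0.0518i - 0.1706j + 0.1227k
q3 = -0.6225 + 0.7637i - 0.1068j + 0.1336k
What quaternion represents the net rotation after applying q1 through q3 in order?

q2 · q1 = 0.538 - 0.6089i - 0.3156j - 0.4901k
q3 · q2 · q1 = 0.1619 + 0.8844i + 0.4319j + 0.0709k
0.1619 + 0.8844i + 0.4319j + 0.0709k


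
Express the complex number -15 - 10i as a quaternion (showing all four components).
-15 - 10i + 0j + 0k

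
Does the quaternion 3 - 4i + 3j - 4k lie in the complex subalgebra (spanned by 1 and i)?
No. The quaternion 3 - 4i + 3j - 4k has j-coefficient y = 3 and k-coefficient z = -4, not both zero, so it does not lie in the complex subalgebra spanned by 1 and i.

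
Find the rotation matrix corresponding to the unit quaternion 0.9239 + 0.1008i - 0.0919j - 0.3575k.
[[0.7275, 0.6421, -0.2419], [-0.6791, 0.7241, -0.1205], [0.0977, 0.252, 0.9628]]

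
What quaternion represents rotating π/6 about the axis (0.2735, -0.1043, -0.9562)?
0.9659 + 0.0708i - 0.027j - 0.2475k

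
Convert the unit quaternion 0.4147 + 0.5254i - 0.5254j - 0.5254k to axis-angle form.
axis = (√3/3, -√3/3, -√3/3), θ = 131°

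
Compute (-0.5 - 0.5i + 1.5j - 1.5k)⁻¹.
-0.1 + 0.1i - 0.3j + 0.3k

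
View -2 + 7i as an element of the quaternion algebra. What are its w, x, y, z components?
-2 + 7i + 0j + 0k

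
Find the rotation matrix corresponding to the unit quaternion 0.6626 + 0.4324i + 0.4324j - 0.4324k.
[[0.2521, 0.947, 0.1991], [-0.1991, 0.2521, -0.947], [-0.947, 0.1991, 0.2521]]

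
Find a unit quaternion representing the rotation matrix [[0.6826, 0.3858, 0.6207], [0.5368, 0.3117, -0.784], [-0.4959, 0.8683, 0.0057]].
0.7071 + 0.5842i + 0.3948j + 0.0534k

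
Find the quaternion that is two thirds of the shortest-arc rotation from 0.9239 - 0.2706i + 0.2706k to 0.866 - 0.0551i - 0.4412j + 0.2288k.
0.9109 - 0.1313i - 0.3011j + 0.2498k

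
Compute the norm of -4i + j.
√17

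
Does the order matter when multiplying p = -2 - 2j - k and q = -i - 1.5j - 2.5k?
Yes: pq = -5.5 + 5.5i + 4j + 3k ≠ -5.5 - 1.5i + 2j + 7k = qp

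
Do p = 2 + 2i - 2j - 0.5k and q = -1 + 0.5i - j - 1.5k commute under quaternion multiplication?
No: pq = -5.75 + 1.5i + 2.75j - 3.5k ≠ -5.75 - 3.5i - 2.75j - 1.5k = qp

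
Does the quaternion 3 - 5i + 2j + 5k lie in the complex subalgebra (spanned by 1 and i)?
No. The quaternion 3 - 5i + 2j + 5k has j-coefficient y = 2 and k-coefficient z = 5, not both zero, so it does not lie in the complex subalgebra spanned by 1 and i.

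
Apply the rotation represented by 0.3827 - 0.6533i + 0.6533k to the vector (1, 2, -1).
(0, -1.414, -2)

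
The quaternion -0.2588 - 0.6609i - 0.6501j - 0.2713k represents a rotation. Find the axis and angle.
axis = (-0.6842, -0.673, -0.2809), θ = 7π/6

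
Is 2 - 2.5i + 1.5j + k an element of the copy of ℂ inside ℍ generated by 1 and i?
No. The quaternion 2 - 2.5i + 1.5j + k has j-coefficient y = 1.5 and k-coefficient z = 1, not both zero, so it does not lie in the complex subalgebra spanned by 1 and i.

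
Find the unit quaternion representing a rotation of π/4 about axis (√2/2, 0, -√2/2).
0.9239 + 0.2706i - 0.2706k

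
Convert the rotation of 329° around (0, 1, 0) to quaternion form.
-0.9636 + 0.2672j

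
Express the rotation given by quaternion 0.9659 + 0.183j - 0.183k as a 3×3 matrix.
[[0.866, 0.3535, 0.3535], [-0.3535, 0.933, -0.067], [-0.3535, -0.067, 0.933]]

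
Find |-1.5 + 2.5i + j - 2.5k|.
3.969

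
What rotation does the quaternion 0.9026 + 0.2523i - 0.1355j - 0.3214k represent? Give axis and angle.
axis = (0.5861, -0.3148, -0.7466), θ = 51°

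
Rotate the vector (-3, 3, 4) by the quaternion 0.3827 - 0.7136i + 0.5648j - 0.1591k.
(-0.35, 4.042, -4.188)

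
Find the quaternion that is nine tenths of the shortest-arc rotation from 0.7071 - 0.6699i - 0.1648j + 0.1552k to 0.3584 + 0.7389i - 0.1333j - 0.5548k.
-0.2478 - 0.7917i + 0.1051j + 0.5485k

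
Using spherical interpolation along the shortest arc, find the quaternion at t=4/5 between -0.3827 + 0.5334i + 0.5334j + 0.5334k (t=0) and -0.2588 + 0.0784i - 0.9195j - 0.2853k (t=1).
0.1302 + 0.0607i + 0.9168j + 0.3727k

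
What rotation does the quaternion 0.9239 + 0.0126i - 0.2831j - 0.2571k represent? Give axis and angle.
axis = (0.0329, -0.7399, -0.6719), θ = π/4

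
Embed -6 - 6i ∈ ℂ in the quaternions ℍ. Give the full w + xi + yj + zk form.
-6 - 6i + 0j + 0k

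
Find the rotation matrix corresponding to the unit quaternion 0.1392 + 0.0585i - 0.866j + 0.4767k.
[[-0.9544, -0.234, -0.1853], [0.0314, 0.5387, -0.8419], [0.2969, -0.8094, -0.5068]]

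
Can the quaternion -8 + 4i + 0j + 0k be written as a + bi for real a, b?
Yes. The quaternion -8 + 4i has j- and k-coefficients y = z = 0, so it lies in the complex subalgebra spanned by 1 and i.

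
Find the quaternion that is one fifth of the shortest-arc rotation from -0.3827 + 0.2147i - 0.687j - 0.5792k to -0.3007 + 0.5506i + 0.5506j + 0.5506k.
-0.2571 + 0.0511i - 0.7273j - 0.6343k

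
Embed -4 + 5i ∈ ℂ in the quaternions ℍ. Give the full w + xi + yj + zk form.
-4 + 5i + 0j + 0k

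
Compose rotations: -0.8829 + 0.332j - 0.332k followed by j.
-0.332 - 0.332i - 0.8829j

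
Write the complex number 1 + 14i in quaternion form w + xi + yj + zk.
1 + 14i + 0j + 0k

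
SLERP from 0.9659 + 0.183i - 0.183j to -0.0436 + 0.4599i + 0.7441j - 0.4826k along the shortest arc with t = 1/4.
0.8837 - 0.0022i - 0.4341j + 0.1749k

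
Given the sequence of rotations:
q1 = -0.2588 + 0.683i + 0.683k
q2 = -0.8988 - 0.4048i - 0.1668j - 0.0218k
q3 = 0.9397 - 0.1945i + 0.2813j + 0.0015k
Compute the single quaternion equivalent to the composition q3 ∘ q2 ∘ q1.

q2 · q1 = 0.524 - 0.623i + 0.3048j - 0.4943k
q3 · q2 · q1 = 0.2862 - 0.8269i + 0.3367j - 0.3477k
0.2862 - 0.8269i + 0.3367j - 0.3477k


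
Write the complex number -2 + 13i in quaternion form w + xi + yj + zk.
-2 + 13i + 0j + 0k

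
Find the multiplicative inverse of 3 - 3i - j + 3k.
0.1071 + 0.1071i + 0.0357j - 0.1071k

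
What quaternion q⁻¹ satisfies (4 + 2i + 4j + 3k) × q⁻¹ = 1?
0.0889 - 0.0444i - 0.0889j - 0.0667k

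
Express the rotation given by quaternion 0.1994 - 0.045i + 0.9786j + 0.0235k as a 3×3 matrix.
[[-0.9164, -0.0974, 0.3882], [-0.0787, 0.9948, 0.0639], [-0.3924, 0.028, -0.9194]]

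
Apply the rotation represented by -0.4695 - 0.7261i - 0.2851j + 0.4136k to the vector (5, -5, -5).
(0.129, 6.699, -5.487)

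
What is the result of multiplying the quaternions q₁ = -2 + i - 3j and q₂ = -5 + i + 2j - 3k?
15 + 2i + 14j + 11k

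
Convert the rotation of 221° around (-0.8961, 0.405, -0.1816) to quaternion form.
-0.3502 - 0.8394i + 0.3794j - 0.1701k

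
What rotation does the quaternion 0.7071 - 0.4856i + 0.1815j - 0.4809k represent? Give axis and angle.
axis = (-0.6867, 0.2567, -0.6801), θ = π/2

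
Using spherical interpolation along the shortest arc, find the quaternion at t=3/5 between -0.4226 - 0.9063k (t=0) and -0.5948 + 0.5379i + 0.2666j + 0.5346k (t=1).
0.2181 - 0.3973i - 0.1969j - 0.8694k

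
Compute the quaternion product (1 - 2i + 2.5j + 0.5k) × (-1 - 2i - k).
-4.5 - 2.5i - 5.5j + 3.5k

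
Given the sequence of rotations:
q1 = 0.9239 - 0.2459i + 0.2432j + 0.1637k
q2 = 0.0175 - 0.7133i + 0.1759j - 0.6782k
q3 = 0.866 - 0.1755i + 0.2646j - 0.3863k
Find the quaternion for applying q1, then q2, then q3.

q2 · q1 = -0.091 - 0.4696i + 0.4503j - 0.7539k
q3 · q2 · q1 = -0.5716 - 0.4162i + 0.415j - 0.5725k
-0.5716 - 0.4162i + 0.415j - 0.5725k


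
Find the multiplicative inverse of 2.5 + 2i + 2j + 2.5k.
0.122 - 0.0976i - 0.0976j - 0.122k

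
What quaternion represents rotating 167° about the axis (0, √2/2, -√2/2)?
0.1132 + 0.7026j - 0.7026k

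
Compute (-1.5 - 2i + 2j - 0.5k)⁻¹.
-0.1429 + 0.1905i - 0.1905j + 0.0476k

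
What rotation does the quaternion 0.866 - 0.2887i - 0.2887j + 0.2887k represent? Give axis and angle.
axis = (-√3/3, -√3/3, √3/3), θ = π/3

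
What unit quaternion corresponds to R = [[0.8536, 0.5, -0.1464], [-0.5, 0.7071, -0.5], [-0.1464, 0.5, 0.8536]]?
0.9239 + 0.2706i - 0.2706k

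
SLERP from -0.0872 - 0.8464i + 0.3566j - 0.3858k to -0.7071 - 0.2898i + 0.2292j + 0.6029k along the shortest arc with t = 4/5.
-0.6725 - 0.5046i + 0.3107j + 0.4434k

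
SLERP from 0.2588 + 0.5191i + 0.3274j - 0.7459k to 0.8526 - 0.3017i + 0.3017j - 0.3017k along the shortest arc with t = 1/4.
0.4836 + 0.3393i + 0.3682j - 0.718k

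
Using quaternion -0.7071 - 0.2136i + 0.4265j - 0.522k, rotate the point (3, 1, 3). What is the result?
(-1.787, -0.21, 3.97)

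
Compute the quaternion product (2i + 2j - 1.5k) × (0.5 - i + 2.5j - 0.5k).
-3.75 + 3.75i + 3.5j + 6.25k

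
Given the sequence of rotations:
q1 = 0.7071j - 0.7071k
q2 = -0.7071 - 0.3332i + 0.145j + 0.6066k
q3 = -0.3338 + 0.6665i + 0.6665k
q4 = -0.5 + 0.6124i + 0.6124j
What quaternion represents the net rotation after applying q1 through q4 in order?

q2 · q1 = 0.3264 - 0.5315i - 0.7356j + 0.2644k
q3 · q2 · q1 = 0.0691 + 0.8852i - 0.2849j - 0.361k
q4 · q3 · q2 · q1 = -0.4022 - 0.6214i + 0.4058j - 0.5361k
-0.4022 - 0.6214i + 0.4058j - 0.5361k


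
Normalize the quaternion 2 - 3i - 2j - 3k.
0.3922 - 0.5883i - 0.3922j - 0.5883k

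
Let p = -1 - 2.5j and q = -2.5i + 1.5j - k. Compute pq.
3.75 + 5i - 1.5j - 5.25k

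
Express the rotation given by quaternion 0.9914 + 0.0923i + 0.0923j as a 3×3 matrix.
[[0.983, 0.017, 0.183], [0.017, 0.983, -0.183], [-0.183, 0.183, 0.9659]]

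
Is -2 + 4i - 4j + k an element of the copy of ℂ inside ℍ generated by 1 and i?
No. The quaternion -2 + 4i - 4j + k has j-coefficient y = -4 and k-coefficient z = 1, not both zero, so it does not lie in the complex subalgebra spanned by 1 and i.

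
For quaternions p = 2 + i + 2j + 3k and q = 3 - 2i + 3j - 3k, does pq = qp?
No: pq = 11 - 16i + 9j + 10k ≠ 11 + 14i + 15j - 4k = qp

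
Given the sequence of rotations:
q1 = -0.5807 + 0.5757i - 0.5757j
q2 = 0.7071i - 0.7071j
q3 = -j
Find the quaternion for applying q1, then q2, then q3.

q2 · q1 = -0.8142 - 0.4106i + 0.4106j
q3 · q2 · q1 = 0.4106 + 0.8142j - 0.4106k
0.4106 + 0.8142j - 0.4106k


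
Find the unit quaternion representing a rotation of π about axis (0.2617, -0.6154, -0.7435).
0.2617i - 0.6154j - 0.7435k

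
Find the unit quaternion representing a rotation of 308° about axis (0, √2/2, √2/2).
-0.8988 + 0.31j + 0.31k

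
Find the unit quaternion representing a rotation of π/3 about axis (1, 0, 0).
0.866 + 0.5i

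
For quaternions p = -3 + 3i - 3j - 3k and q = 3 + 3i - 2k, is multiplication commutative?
No: pq = -24 + 6i - 12j + 6k ≠ -24 - 6i - 6j - 12k = qp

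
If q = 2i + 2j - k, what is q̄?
-2i - 2j + k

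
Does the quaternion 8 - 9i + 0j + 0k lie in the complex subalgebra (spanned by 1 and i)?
Yes. The quaternion 8 - 9i has j- and k-coefficients y = z = 0, so it lies in the complex subalgebra spanned by 1 and i.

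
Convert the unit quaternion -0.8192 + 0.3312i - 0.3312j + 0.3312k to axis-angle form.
axis = (√3/3, -√3/3, √3/3), θ = 290°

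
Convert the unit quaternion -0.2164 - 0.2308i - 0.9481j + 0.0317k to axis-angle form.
axis = (-0.2364, -0.9711, 0.0325), θ = 205°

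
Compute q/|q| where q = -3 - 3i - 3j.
-0.5774 - 0.5774i - 0.5774j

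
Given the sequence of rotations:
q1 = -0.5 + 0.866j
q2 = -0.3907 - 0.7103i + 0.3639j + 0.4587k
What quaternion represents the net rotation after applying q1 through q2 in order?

q2 · q1 = -0.1198 - 0.0421i - 0.5203j - 0.8445k
-0.1198 - 0.0421i - 0.5203j - 0.8445k


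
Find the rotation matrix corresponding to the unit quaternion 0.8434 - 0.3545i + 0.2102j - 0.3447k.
[[0.674, 0.4324, 0.599], [-0.7305, 0.511, 0.4531], [-0.1102, -0.7429, 0.6603]]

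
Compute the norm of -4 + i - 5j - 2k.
√46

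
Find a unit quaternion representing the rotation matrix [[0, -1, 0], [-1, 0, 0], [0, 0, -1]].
-0.7071i + 0.7071j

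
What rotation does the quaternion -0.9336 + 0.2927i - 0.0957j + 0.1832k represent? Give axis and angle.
axis = (0.8169, -0.2671, 0.5113), θ = 318°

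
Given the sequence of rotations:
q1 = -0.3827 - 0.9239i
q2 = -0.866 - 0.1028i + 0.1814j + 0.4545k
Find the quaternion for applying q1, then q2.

q2 · q1 = 0.2364 + 0.8394i - 0.4893j - 0.0063k
0.2364 + 0.8394i - 0.4893j - 0.0063k


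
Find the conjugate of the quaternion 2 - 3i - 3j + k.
2 + 3i + 3j - k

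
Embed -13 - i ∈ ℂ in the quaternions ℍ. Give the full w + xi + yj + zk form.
-13 - i + 0j + 0k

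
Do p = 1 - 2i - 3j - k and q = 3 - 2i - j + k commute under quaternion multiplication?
No: pq = -3 - 12i - 6j - 6k ≠ -3 - 4i - 14j + 2k = qp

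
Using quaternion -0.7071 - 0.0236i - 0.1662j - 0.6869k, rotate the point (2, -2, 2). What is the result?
(2.464, 2.238, 0.959)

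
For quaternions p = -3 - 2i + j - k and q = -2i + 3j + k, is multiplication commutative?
No: pq = -6 + 10i - 5j - 7k ≠ -6 + 2i - 13j + k = qp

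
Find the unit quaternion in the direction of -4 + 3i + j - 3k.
-0.6761 + 0.5071i + 0.169j - 0.5071k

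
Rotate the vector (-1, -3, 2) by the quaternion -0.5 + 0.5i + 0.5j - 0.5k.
(-2, -1, 3)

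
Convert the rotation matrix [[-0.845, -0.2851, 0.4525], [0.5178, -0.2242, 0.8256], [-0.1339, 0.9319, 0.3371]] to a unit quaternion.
0.2588 + 0.1027i + 0.5665j + 0.7756k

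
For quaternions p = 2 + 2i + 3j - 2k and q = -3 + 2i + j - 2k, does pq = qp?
No: pq = -17 - 6i - 7j - 2k ≠ -17 + 2i - 7j + 6k = qp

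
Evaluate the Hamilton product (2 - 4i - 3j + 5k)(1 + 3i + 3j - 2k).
33 - 7i + 10j - 2k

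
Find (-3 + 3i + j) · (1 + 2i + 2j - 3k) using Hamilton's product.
-11 - 6i + 4j + 13k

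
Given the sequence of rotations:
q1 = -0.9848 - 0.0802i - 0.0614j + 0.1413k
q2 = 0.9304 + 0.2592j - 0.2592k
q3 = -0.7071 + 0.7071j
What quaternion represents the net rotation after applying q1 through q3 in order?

q2 · q1 = -0.8637 - 0.0539i - 0.2916j + 0.4075k
q3 · q2 · q1 = 0.8169 + 0.3263i - 0.4045j - 0.25k
0.8169 + 0.3263i - 0.4045j - 0.25k


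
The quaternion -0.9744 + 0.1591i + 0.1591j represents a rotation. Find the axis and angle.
axis = (√2/2, √2/2, 0), θ = 334°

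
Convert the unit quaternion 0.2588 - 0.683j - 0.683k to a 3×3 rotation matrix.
[[-0.866, 0.3535, -0.3535], [-0.3535, 0.067, 0.933], [0.3535, 0.933, 0.067]]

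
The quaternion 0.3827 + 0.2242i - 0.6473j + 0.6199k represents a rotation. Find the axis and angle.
axis = (0.2427, -0.7006, 0.671), θ = 3π/4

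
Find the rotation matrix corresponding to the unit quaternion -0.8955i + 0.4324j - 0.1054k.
[[0.6038, -0.7744, 0.1888], [-0.7744, -0.6261, -0.0911], [0.1888, -0.0911, -0.9778]]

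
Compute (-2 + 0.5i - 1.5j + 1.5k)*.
-2 - 0.5i + 1.5j - 1.5k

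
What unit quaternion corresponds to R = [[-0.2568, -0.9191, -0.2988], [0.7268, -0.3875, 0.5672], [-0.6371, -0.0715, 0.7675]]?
0.5299 - 0.3013i + 0.1596j + 0.7765k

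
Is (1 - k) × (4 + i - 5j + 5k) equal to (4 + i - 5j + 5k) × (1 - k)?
No: pq = 9 - 4i - 6j + k ≠ 9 + 6i - 4j + k = qp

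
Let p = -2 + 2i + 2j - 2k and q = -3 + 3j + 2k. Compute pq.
4 + 4i - 16j + 8k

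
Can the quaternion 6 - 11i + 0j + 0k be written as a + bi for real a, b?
Yes. The quaternion 6 - 11i has j- and k-coefficients y = z = 0, so it lies in the complex subalgebra spanned by 1 and i.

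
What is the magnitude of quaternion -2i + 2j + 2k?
√12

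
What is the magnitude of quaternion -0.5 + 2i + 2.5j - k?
3.391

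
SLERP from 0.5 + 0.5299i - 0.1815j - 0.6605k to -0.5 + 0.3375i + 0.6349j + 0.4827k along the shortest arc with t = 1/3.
0.5677 + 0.2598i - 0.3848j - 0.6798k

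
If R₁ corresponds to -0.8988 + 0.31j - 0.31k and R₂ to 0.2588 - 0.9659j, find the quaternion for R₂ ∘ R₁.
0.0668 + 0.2994i + 0.9484j - 0.0802k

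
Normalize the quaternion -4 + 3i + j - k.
-0.7698 + 0.5774i + 0.1925j - 0.1925k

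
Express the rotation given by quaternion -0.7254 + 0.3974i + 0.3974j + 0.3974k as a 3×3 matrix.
[[0.3683, 0.8924, -0.2607], [-0.2607, 0.3683, 0.8924], [0.8924, -0.2607, 0.3683]]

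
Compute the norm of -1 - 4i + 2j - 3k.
√30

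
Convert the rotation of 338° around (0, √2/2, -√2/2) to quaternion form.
-0.9816 + 0.1349j - 0.1349k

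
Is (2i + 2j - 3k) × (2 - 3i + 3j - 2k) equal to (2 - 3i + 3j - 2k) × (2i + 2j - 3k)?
No: pq = -6 + 9i + 17j + 6k ≠ -6 - i - 9j - 18k = qp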